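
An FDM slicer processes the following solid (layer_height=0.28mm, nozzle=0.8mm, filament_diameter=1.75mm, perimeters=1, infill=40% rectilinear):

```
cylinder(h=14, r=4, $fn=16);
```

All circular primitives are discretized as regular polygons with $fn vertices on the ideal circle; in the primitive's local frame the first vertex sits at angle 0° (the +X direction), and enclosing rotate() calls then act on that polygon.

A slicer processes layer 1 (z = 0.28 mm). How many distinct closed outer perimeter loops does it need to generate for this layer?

1

At z = 0.28 mm: the cylinder: section is a regular 16-gon, circumradius r=4. The result has 1 disconnected region.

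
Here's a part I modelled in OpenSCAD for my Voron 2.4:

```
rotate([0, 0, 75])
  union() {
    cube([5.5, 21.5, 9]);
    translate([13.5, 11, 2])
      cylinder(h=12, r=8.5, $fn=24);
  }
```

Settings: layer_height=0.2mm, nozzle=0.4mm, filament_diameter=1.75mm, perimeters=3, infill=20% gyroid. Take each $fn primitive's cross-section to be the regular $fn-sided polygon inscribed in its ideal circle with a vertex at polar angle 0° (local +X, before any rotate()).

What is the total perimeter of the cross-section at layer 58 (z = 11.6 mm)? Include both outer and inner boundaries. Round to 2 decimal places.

53.25 mm

At z = 11.6 mm: the cube is absent (z outside [0, 9]); the r=8.5 cylinder at (13.5, 11) contributes a regular 24-gon of circumradius 8.5 (perimeter = 2·24·8.500·sin(180°/24) = 53.25 mm); Taking the union: only the r=8.5 cylinder at (13.5, 11) is present, so the union is just that shape — boundary = 53.25 mm; (rotated 75° about Z; rotation is an isometry so areas/perimeters/island counts are preserved). Overall, the cross-section is a single solid region. Total boundary length (outer) = 53.25 mm.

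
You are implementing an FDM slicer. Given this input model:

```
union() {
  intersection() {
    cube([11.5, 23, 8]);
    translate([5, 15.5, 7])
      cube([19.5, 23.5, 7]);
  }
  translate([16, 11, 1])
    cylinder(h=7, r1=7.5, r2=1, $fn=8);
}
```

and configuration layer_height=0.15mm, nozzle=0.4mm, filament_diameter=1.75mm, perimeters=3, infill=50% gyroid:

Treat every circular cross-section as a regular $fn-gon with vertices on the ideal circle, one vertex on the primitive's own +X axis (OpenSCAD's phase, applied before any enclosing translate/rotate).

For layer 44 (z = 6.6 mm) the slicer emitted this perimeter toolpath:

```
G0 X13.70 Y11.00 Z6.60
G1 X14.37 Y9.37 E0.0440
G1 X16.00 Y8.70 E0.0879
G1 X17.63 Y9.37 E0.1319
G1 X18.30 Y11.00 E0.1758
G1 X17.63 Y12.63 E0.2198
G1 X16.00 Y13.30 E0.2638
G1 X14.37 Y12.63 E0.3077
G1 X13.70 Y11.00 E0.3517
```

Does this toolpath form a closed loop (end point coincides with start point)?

yes

Start point (G0): (13.70, 11.00). End point (last G1): the path returns to the start — closed.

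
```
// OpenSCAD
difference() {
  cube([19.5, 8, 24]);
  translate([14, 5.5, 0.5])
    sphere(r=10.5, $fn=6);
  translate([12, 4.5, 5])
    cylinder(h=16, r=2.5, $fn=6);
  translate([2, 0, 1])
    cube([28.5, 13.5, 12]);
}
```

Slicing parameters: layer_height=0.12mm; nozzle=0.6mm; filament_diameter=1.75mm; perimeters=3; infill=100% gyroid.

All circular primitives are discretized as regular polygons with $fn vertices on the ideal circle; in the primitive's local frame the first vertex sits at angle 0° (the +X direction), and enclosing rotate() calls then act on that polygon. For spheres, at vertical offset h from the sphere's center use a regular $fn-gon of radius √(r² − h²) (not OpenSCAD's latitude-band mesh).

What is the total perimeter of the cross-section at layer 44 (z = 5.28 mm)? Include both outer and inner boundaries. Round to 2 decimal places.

20.00 mm

At z = 5.28 mm: the 19.5×8 cube contributes its full rectangle (perimeter 55.00 mm); the sphere at (14, 5.5): section is a regular 6-gon, circumradius = √(r²−h²) = √(10.5²−4.78²) = 9.349 (perimeter = 2·6·9.349·sin(180°/6) = 56.09 mm); the r=2.5 cylinder at (12, 4.5) contributes a regular 6-gon of circumradius 2.5 (perimeter = 2·6·2.500·sin(180°/6) = 15.00 mm); the cube at (2, 0) (footprint 28.5×13.5) is included at this height (perimeter 84.00 mm); Taking the first minus the rest: starting from the 19.5×8 cube, the r=10.5 sphere at (14, 5.5) partially overlaps it — only the 108.25 mm² overlap (of its 227.08 mm²) is removed, clipping the outline; the r=2.5 cylinder at (12, 4.5) misses the remaining region (no effect); the 28.5×13.5 cube at (2, 0) partially overlaps it — only the 31.75 mm² overlap (of its 384.75 mm²) is removed, clipping the outline — boundary = 20.00 mm. Overall, the cross-section is a single solid region. Total boundary length (outer) = 20.00 mm.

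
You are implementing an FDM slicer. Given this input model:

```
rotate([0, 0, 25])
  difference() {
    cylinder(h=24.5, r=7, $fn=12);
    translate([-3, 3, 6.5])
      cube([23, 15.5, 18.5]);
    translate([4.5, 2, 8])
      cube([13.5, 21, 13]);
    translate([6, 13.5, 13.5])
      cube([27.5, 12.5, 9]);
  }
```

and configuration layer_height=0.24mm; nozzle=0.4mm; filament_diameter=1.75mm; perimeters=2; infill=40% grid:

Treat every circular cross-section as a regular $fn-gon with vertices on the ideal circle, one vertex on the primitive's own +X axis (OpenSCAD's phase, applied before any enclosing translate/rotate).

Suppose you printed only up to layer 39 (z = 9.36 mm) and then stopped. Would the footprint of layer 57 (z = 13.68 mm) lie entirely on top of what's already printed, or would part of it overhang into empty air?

entirely on top

Compare the two slices. At z = 9.36: the r=7 cylinder gives a regular 12-gon of circumradius 7 (constant along its height) (area = (12/2)·7.000²·sin(360°/12) = 147.00 mm²); the cube at (-3, 3) (footprint 23×15.5) is included at this height (area 356.50 mm²); the cube at (4.5, 2) is present — its section is the full 13.5×21 rectangle (area 283.50 mm²); the cube at (6, 13.5) is not intersected at this z (z outside [13.5, 22.5]); After the difference (first − rest): starting from the r=7 cylinder (147.00 mm²), the 23×15.5 cube at (-3, 3) partially overlaps it — only the 27.75 mm² overlap (of its 356.50 mm²) is removed, clipping the outline; the 13.5×21 cube at (4.5, 2) partially overlaps it — only the 1.83 mm² overlap (of its 283.50 mm²) is removed, clipping the outline — area = 117.42 mm²; (rotated 25° about Z; rotation is an isometry so areas/perimeters/island counts are preserved). At z = 13.68: the r=7 cylinder contributes a regular 12-gon of circumradius 7 (area = (12/2)·7.000²·sin(360°/12) = 147.00 mm²); the 23×15.5 cube at (-3, 3) contributes its full rectangle (area 356.50 mm²); the 13.5×21 cube at (4.5, 2) contributes its full rectangle (area 283.50 mm²); the 27.5×12.5 cube at (6, 13.5) contributes its full rectangle (area 343.75 mm²); Taking the first minus the rest: starting from the r=7 cylinder (147.00 mm²), the 23×15.5 cube at (-3, 3) partially overlaps it — only the 27.75 mm² overlap (of its 356.50 mm²) is removed, clipping the outline; the 13.5×21 cube at (4.5, 2) partially overlaps it — only the 1.83 mm² overlap (of its 283.50 mm²) is removed, clipping the outline; the 27.5×12.5 cube at (6, 13.5) misses the remaining region (no effect) — area = 117.42 mm²; (whole slice rotated 25° about Z — lengths, areas and connectivity unchanged). Checking containment: the cross-section at z = 13.68 is a subset of the cross-section at z = 9.36.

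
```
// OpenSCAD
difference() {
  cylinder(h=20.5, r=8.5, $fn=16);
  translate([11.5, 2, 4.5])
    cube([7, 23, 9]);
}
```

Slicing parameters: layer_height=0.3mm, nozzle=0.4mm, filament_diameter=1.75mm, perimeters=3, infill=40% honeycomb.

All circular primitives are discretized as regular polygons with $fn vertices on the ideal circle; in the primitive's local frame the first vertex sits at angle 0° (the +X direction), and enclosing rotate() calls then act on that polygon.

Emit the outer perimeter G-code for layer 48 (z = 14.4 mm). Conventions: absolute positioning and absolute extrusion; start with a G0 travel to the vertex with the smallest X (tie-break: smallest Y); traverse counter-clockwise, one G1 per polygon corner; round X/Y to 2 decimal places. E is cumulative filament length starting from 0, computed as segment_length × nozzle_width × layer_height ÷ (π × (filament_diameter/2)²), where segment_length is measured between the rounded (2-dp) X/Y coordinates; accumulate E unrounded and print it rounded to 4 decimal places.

At z = 14.4 mm: the r=8.5 cylinder gives a regular 16-gon of circumradius 8.5 (constant along its height); the cube at (11.5, 2) does not reach this height (z outside [4.5, 13.5]); Subtracting the remaining from the first: none of the subtracted shapes is present at this height, so the r=8.5 cylinder is unchanged — 1 connected region. The outline is a single polygon with 16 vertices. Extrusion per mm of travel: 0.4 × 0.3 / (π × 0.875²) = 0.049890. Accumulating E over each segment gives final E = 2.6468.

G0 X-8.50 Y0.00 Z14.40
G1 X-7.85 Y-3.25 E0.1654
G1 X-6.01 Y-6.01 E0.3308
G1 X-3.25 Y-7.85 E0.4963
G1 X0.00 Y-8.50 E0.6617
G1 X3.25 Y-7.85 E0.8270
G1 X6.01 Y-6.01 E0.9925
G1 X7.85 Y-3.25 E1.1580
G1 X8.50 Y0.00 E1.3234
G1 X7.85 Y3.25 E1.4887
G1 X6.01 Y6.01 E1.6542
G1 X3.25 Y7.85 E1.8197
G1 X0.00 Y8.50 E1.9851
G1 X-3.25 Y7.85 E2.1504
G1 X-6.01 Y6.01 E2.3159
G1 X-7.85 Y3.25 E2.4814
G1 X-8.50 Y0.00 E2.6468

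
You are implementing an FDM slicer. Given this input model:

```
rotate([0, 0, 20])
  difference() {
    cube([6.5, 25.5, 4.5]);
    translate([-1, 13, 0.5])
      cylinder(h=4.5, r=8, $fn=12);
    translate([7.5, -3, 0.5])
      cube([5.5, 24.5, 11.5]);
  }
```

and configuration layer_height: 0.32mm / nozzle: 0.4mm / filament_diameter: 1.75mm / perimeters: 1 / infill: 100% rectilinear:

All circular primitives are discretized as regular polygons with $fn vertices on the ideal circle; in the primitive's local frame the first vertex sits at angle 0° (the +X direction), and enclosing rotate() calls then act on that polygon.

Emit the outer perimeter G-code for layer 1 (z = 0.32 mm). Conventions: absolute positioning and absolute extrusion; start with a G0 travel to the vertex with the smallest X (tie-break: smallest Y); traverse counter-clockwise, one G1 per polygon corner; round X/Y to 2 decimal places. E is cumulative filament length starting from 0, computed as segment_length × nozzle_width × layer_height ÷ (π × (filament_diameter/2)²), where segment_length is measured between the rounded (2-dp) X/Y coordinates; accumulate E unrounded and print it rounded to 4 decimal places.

G0 X-8.72 Y23.96 Z0.32
G1 X0.00 Y0.00 E1.3569
G1 X6.11 Y2.22 E1.7028
G1 X-2.61 Y26.19 E3.0602
G1 X-8.72 Y23.96 E3.4063

At z = 0.32 mm: the cube (footprint 6.5×25.5) is included at this height; the cylinder at (-1, 13) is absent (z outside [0.5, 5]); the cube at (7.5, -3) is not intersected at this z (z outside [0.5, 12]); Taking the first minus the rest: none of the subtracted shapes is present at this height, so the 6.5×25.5 cube is unchanged — 1 connected region; (rotated 20° about Z; rotation is an isometry so areas/perimeters/island counts are preserved). The outline is a single polygon with 4 vertices. Extrusion per mm of travel: 0.4 × 0.32 / (π × 0.875²) = 0.053216. Accumulating E over each segment gives final E = 3.4063.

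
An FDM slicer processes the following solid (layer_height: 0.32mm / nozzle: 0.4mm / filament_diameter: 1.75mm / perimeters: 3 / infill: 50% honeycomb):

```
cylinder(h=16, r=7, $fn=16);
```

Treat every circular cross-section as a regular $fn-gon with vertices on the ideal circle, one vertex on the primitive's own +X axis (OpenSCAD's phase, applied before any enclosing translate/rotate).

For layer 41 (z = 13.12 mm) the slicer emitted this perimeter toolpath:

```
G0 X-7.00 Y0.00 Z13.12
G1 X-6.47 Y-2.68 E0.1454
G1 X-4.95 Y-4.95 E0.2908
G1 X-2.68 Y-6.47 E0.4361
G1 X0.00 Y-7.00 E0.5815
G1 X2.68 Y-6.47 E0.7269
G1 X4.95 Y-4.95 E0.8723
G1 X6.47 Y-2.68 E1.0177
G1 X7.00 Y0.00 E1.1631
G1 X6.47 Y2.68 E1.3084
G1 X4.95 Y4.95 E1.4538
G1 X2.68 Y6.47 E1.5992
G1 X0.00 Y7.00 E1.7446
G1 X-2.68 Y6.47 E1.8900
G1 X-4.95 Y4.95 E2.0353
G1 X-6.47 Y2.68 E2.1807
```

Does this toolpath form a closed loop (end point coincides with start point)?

no

Start point (G0): (-7.00, 0.00). End point (last G1): the path does not return to the start — open.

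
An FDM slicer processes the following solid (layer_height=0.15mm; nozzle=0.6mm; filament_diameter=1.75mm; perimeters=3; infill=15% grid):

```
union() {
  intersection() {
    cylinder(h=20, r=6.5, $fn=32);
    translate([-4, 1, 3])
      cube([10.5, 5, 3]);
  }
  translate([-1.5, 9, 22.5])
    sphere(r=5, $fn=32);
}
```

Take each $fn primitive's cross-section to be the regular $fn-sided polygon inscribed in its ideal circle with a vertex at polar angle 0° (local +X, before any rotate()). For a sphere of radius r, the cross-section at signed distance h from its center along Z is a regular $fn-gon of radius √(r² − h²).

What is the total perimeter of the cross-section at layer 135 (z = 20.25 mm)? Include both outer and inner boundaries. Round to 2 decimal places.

At z = 20.25 mm: the cylinder does not reach this height (z outside [0, 20]); the cube at (-4, 1) does not reach this height (z outside [3, 6]); After intersecting: at least one operand is absent at this height, so nothing remains; the r=5 sphere at (-1.5, 9) contributes a regular 32-gon of circumradius √(5²−2.25²) = 4.465 (perimeter = 2·32·4.465·sin(180°/32) = 28.01 mm); Combining (union): only the r=5 sphere at (-1.5, 9) is present, so the union is just that shape — boundary = 28.01 mm. Overall, the cross-section is a single solid region. Total boundary length (outer) = 28.01 mm.

28.01 mm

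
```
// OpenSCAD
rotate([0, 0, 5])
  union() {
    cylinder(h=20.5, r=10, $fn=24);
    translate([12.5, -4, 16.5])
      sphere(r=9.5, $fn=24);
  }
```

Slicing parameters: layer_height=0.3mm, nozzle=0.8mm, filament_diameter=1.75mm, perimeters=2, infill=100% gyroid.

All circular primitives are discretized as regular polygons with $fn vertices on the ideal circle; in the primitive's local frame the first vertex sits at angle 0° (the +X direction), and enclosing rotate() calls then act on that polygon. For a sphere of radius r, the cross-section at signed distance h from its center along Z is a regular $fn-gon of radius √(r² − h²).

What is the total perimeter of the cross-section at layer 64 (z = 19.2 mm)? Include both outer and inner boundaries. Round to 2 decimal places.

88.95 mm

At z = 19.2 mm: the r=10 cylinder gives a regular 24-gon of circumradius 10 (constant along its height) (perimeter = 2·24·10.000·sin(180°/24) = 62.65 mm); the sphere at (12.5, -4): section is a regular 24-gon, circumradius = √(r²−h²) = √(9.5²−2.7²) = 9.108 (perimeter = 2·24·9.108·sin(180°/24) = 57.07 mm); Merging all regions: the regions partially overlap (shared area 55.64 mm²), so the edge portions inside another operand are dropped and the merged outline is re-measured after clipping — boundary = 88.95 mm; (rotated 5° about Z; rotation is an isometry so areas/perimeters/island counts are preserved). Overall, the cross-section is a single solid region. Total boundary length (outer) = 88.95 mm.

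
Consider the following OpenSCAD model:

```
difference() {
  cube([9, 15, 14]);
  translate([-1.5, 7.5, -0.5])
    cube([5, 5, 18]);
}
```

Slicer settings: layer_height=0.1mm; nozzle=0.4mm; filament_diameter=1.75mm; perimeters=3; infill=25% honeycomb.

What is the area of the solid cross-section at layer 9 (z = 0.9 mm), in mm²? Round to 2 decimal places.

At z = 0.9 mm: the cube is present — its section is the full 9×15 rectangle (area 135.00 mm²); the cube at (-1.5, 7.5) (footprint 5×5) is included at this height (area 25.00 mm²); Subtracting the remaining from the first: starting from the 9×15 cube (135.00 mm²), the 5×5 cube at (-1.5, 7.5) partially overlaps it — only the 17.50 mm² overlap (of its 25.00 mm²) is removed, clipping the outline — area = 117.50 mm². Overall, the cross-section is a single solid region. Net area = 117.50 mm².

117.50 mm²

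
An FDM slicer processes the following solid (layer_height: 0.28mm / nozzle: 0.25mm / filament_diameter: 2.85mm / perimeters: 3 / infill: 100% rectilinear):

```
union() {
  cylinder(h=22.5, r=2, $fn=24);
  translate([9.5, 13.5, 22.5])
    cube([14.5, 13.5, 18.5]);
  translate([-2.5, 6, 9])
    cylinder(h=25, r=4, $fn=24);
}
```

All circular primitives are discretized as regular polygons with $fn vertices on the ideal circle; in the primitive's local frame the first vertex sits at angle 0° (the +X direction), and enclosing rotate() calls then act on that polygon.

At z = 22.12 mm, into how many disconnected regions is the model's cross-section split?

2

At z = 22.12 mm: the r=2 cylinder gives a regular 24-gon of circumradius 2 (constant along its height); the cube at (9.5, 13.5) does not reach this height (z outside [22.5, 41]); the cylinder at (-2.5, 6): section is a regular 24-gon, circumradius r=4; Taking the union: the 2 present regions are separate (no shared area or edge), so areas and boundary lengths simply add and each stays a separate island — 2 connected regions. The result has 2 disconnected regions.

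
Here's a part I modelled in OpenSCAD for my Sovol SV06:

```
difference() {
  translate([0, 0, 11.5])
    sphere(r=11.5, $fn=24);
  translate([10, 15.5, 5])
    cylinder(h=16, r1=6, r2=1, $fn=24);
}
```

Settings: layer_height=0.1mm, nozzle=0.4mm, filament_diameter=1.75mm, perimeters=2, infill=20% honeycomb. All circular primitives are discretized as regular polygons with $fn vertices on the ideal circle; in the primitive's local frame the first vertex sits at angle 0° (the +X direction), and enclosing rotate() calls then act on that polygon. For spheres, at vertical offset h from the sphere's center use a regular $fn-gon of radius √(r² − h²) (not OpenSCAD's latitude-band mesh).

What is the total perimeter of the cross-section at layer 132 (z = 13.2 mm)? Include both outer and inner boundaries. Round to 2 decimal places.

At z = 13.2 mm: the r=11.5 sphere slices to a regular 24-gon of circumradius 11.374 (√(r²−h²) with h=1.7 from center) (perimeter = 2·24·11.374·sin(180°/24) = 71.26 mm); the cone at (10, 15.5) contributes a regular 24-gon of circumradius 3.438 (interpolated between r1=6 and r2=1 at t=0.512) (perimeter = 2·24·3.438·sin(180°/24) = 21.54 mm); Taking the first minus the rest: starting from the r=11.5 sphere, the cone at (10, 15.5) misses the remaining region (no effect) — boundary = 71.26 mm. Overall, the cross-section is a single solid region. Total boundary length (outer) = 71.26 mm.

71.26 mm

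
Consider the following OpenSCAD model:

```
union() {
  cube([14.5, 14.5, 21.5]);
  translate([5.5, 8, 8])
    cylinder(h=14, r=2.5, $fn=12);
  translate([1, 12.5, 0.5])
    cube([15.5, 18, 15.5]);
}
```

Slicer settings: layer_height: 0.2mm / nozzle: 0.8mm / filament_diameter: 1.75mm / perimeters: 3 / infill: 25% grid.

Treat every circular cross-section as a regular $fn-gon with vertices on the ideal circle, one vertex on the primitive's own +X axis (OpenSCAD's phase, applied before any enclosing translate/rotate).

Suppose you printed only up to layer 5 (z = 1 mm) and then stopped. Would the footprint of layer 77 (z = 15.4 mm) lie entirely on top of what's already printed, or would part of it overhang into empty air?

Compare the two slices. At z = 1: the cube is present — its section is the full 14.5×14.5 rectangle (area 210.25 mm²); the cylinder at (5.5, 8) is absent (z outside [8, 22]); the 15.5×18 cube at (1, 12.5) contributes its full rectangle (area 279.00 mm²); Merging all regions: the regions partially overlap — summed areas 489.25 mm² minus the doubly-counted overlap 27.00 mm² gives 462.25 mm² — area = 462.25 mm². At z = 15.4: the cube (footprint 14.5×14.5) is included at this height (area 210.25 mm²); the r=2.5 cylinder at (5.5, 8) contributes a regular 12-gon of circumradius 2.5 (area = (12/2)·2.500²·sin(360°/12) = 18.75 mm²); the cube at (1, 12.5) is present — its section is the full 15.5×18 rectangle (area 279.00 mm²); Merging all regions: the regions partially overlap — summed areas 508.00 mm² minus the doubly-counted overlap 45.75 mm² gives 462.25 mm² — area = 462.25 mm². Checking containment: the cross-section at z = 15.4 is a subset of the cross-section at z = 1.

entirely on top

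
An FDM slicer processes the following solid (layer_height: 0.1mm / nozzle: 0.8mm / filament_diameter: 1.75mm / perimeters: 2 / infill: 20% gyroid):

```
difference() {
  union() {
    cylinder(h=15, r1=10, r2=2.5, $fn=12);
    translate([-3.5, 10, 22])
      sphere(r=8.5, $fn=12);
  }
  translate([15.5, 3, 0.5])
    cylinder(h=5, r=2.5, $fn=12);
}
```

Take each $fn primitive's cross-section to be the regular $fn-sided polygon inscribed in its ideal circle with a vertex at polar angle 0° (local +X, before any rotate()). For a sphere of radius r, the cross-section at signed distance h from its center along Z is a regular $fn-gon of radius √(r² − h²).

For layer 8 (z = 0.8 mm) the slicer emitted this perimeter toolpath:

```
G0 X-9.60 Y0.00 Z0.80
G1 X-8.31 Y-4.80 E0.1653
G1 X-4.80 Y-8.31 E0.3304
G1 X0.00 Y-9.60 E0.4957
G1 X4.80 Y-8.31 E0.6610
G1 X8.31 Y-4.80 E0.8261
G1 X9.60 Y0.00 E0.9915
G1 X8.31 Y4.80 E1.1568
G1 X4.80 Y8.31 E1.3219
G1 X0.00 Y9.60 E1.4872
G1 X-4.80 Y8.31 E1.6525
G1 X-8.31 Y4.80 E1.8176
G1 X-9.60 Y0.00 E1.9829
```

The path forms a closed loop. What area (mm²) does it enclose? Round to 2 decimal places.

Apply the shoelace formula to the sequence of (X, Y) vertices; enclosed area = 276.35 mm².

276.35 mm²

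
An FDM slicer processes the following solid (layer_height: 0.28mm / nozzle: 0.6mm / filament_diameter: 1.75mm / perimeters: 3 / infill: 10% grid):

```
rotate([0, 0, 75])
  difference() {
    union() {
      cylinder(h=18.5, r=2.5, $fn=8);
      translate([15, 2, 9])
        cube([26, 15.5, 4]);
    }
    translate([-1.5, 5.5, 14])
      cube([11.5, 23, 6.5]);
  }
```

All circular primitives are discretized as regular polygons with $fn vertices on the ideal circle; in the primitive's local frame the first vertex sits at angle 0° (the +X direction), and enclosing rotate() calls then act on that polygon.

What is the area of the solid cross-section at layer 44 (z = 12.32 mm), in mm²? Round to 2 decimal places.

At z = 12.32 mm: the r=2.5 cylinder gives a regular 8-gon of circumradius 2.5 (constant along its height) (area = (8/2)·2.500²·sin(360°/8) = 17.68 mm²); the cube at (15, 2) (footprint 26×15.5) is included at this height (area 403.00 mm²); Combining (union): the 2 present regions are separate (no shared area or edge), so areas and boundary lengths simply add and each stays a separate island — area = 420.68 mm²; the cube at (-1.5, 5.5) is not intersected at this z (z outside [14, 20.5]); Taking the first minus the rest: none of the subtracted shapes is present at this height, so the result so far is unchanged — area = 420.68 mm²; (rotated 75° about Z; rotation is an isometry so areas/perimeters/island counts are preserved). Overall, the cross-section has 2 separate islands. Net area = 420.68 mm².

420.68 mm²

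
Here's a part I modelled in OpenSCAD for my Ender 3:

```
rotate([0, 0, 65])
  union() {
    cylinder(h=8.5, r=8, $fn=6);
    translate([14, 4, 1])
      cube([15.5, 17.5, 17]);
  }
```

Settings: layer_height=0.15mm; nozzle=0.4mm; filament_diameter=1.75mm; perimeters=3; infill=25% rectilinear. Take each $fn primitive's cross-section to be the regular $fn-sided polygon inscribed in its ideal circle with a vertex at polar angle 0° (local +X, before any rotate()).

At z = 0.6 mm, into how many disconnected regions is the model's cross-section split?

1

At z = 0.6 mm: the cylinder: section is a regular 6-gon, circumradius r=8; the cube at (14, 4) does not reach this height (z outside [1, 18]); Combining (union): only the r=8 cylinder is present, so the union is just that shape — 1 connected region; (rotated 65° about Z; rotation is an isometry so areas/perimeters/island counts are preserved). The result has 1 disconnected region.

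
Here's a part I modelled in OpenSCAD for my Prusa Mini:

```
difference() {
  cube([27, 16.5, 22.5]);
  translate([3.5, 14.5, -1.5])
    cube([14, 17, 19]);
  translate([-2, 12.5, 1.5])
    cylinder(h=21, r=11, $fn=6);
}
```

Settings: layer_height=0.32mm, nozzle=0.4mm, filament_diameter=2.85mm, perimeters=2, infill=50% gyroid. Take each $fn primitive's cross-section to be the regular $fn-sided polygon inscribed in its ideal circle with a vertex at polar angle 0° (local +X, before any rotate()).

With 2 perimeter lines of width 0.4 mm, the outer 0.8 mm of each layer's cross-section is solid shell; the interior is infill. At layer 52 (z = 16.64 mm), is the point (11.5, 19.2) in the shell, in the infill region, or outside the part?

outside

At z = 16.64 mm: the cube (footprint 27×16.5) is included at this height; the cube at (3.5, 14.5) is present — its section is the full 14×17 rectangle; the r=11 cylinder at (-2, 12.5) contributes a regular 6-gon of circumradius 11; Taking the first minus the rest: starting from the 27×16.5 cube, the 14×17 cube at (3.5, 14.5) partially overlaps it — only the 28.00 mm² overlap (of its 238.00 mm²) is removed, clipping the outline; the r=11 cylinder at (-2, 12.5) partially overlaps it — only the 83.38 mm² overlap (of its 314.37 mm²) is removed, clipping the outline — 1 connected region. Overall, the cross-section is a single solid region. The nearest boundary edge runs (7.85, 14.50)→(17.50, 14.50); distance from the point to it = 4.70 mm. The point is not inside any of the regions above, so it lies outside the cross-section (4.70 mm from the nearest boundary).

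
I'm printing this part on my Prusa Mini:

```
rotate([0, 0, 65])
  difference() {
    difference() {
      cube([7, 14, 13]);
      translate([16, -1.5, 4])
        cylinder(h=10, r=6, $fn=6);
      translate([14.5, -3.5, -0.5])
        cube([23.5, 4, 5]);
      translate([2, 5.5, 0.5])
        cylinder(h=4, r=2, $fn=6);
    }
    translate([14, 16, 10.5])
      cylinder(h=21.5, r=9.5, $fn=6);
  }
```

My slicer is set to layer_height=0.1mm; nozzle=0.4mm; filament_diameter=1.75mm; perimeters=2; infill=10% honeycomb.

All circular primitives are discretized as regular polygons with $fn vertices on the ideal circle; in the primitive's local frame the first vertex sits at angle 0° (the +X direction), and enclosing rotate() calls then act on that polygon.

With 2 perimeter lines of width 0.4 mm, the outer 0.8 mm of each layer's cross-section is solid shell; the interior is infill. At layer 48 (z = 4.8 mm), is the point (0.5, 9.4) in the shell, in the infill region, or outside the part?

outside

At z = 4.8 mm: the cube is present — its section is the full 7×14 rectangle; the r=6 cylinder at (16, -1.5) contributes a regular 6-gon of circumradius 6; the cube at (14.5, -3.5) does not reach this height (z outside [-0.5, 4.5]); the cylinder at (2, 5.5) is absent (z outside [0.5, 4.5]); After the difference (first − rest): starting from the 7×14 cube, the r=6 cylinder at (16, -1.5) misses the remaining region (no effect) — 1 connected region; the cylinder at (14, 16) is not intersected at this z (z outside [10.5, 32]); Subtracting the remaining from the first: none of the subtracted shapes is present at this height, so the result so far is unchanged — 1 connected region; (rotated 65° about Z; rotation is an isometry so areas/perimeters/island counts are preserved). Overall, the cross-section is a single solid region. Undo the 65° rotation: the query point maps to (8.731, 3.519) in the un-rotated model frame. The nearest boundary edge runs (7.00, 14.00)→(7.00, 0.00); distance from the point to it = 1.73 mm. The point is not inside any of the regions above, so it lies outside the cross-section (1.73 mm from the nearest boundary).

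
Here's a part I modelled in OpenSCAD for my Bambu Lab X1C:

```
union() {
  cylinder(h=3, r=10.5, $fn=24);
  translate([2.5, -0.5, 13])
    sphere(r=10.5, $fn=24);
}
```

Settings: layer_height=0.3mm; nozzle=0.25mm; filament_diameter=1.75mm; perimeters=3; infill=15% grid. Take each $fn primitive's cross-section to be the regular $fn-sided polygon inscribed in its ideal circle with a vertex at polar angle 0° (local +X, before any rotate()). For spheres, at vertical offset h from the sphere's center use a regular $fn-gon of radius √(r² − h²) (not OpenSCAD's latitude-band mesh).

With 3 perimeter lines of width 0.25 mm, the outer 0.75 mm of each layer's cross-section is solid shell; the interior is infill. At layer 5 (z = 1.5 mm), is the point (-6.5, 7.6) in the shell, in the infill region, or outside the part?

shell

At z = 1.5 mm: the cylinder: section is a regular 24-gon, circumradius r=10.5; the sphere at (2.5, -0.5) is absent (|z−center|=11.500 > r=10.5); Combining (union): only the r=10.5 cylinder is present, so the union is just that shape — 1 connected region. Overall, the cross-section is a single solid region. The nearest boundary edge runs (-5.25, 9.09)→(-7.42, 7.42); distance from the point to it = 0.42 mm. The point is inside the cross-section, 0.42 mm from the nearest boundary — within the 0.75 mm shell band (3 × 0.25).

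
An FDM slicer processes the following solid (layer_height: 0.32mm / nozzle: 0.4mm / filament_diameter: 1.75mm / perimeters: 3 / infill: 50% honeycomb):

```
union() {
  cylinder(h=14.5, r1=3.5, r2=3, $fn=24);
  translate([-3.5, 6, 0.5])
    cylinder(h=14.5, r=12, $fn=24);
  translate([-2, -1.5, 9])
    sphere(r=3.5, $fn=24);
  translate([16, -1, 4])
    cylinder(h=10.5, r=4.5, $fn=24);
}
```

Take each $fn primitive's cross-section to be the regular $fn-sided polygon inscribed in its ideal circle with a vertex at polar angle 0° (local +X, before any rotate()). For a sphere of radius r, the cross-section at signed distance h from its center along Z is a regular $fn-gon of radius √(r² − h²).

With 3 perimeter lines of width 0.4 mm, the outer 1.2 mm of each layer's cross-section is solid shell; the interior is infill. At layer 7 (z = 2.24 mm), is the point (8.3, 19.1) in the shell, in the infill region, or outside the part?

outside

At z = 2.24 mm: the cone: at t=0.154 of its height the radius interpolates to r₁+(r₂−r₁)t = 3.423, giving a regular 24-gon of that circumradius; the cylinder at (-3.5, 6): section is a regular 24-gon, circumradius r=12; the sphere at (-2, -1.5) is absent (|z−center|=6.760 > r=3.5); the cylinder at (16, -1) is absent (z outside [4, 14.5]); Merging all regions: the cone lies entirely inside the r=12 cylinder at (-3.5, 6), so the union is just the r=12 cylinder at (-3.5, 6) — 1 connected region. Overall, the cross-section is a single solid region. The nearest boundary edge runs (2.50, 16.39)→(4.99, 14.49); distance from the point to it = 5.68 mm. The point is not inside any of the regions above, so it lies outside the cross-section (5.68 mm from the nearest boundary).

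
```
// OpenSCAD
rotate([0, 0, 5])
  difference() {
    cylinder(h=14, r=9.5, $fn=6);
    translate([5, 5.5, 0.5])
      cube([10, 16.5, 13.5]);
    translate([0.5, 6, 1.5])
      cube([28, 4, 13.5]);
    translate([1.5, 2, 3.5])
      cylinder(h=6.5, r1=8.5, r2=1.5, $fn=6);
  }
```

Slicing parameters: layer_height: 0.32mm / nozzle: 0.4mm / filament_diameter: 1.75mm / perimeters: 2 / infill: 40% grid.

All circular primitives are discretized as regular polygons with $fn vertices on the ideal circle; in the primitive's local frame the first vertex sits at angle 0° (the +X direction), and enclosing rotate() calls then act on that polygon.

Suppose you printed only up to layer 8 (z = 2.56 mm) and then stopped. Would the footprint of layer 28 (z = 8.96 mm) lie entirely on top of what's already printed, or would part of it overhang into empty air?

Compare the two slices. At z = 2.56: the r=9.5 cylinder gives a regular 6-gon of circumradius 9.5 (constant along its height) (area = (6/2)·9.500²·sin(360°/6) = 234.48 mm²); the cube at (5, 5.5) (footprint 10×16.5) is included at this height (area 165.00 mm²); the cube at (0.5, 6) is present — its section is the full 28×4 rectangle (area 112.00 mm²); the cone at (1.5, 2) is not intersected at this z (z outside [3.5, 10]); Subtracting the remaining from the first: starting from the r=9.5 cylinder (234.48 mm²), the 10×16.5 cube at (5, 5.5) partially overlaps it — only the 1.52 mm² overlap (of its 165.00 mm²) is removed, clipping the outline; the 28×4 cube at (0.5, 6) partially overlaps it — only the 9.97 mm² overlap (of its 112.00 mm²) is removed, clipping the outline — area = 222.99 mm²; (rotated 5° about Z; rotation is an isometry so areas/perimeters/island counts are preserved). At z = 8.96: the r=9.5 cylinder contributes a regular 6-gon of circumradius 9.5 (area = (6/2)·9.500²·sin(360°/6) = 234.48 mm²); the 10×16.5 cube at (5, 5.5) contributes its full rectangle (area 165.00 mm²); the 28×4 cube at (0.5, 6) contributes its full rectangle (area 112.00 mm²); the cone at (1.5, 2) (r1=8.5→r2=1.5) has section circumradius 2.620 here — a regular 6-gon (area = (6/2)·2.620²·sin(360°/6) = 17.83 mm²); After the difference (first − rest): starting from the r=9.5 cylinder (234.48 mm²), the 10×16.5 cube at (5, 5.5) partially overlaps it — only the 1.52 mm² overlap (of its 165.00 mm²) is removed, clipping the outline; the 28×4 cube at (0.5, 6) partially overlaps it — only the 9.97 mm² overlap (of its 112.00 mm²) is removed, clipping the outline; the cone at (1.5, 2) lies wholly inside it (removes its full 17.83 mm² and its 15.72 mm outline becomes a hole wall) — area = 205.15 mm²; (rotated 5° about Z; rotation is an isometry so areas/perimeters/island counts are preserved). Checking containment: the cross-section at z = 8.96 is a subset of the cross-section at z = 2.56.

entirely on top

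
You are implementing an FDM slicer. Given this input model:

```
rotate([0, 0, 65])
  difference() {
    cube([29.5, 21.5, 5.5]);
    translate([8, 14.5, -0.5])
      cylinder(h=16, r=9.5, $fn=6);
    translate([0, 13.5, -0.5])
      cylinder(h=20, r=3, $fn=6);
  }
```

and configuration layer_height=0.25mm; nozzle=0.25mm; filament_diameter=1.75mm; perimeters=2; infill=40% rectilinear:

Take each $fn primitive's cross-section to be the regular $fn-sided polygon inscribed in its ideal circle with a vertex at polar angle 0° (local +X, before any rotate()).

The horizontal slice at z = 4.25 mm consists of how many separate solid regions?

At z = 4.25 mm: the 29.5×21.5 cube contributes its full rectangle; the cylinder at (8, 14.5): section is a regular 6-gon, circumradius r=9.5; the r=3 cylinder at (0, 13.5) gives a regular 6-gon of circumradius 3 (constant along its height); Taking the first minus the rest: starting from the 29.5×21.5 cube, the r=9.5 cylinder at (8, 14.5) partially overlaps it — only the 218.05 mm² overlap (of its 234.48 mm²) is removed, clipping the outline; the r=3 cylinder at (0, 13.5) partially overlaps it — only the 0.29 mm² overlap (of its 23.38 mm²) is removed, clipping the outline — 2 connected regions; (whole slice rotated 65° about Z — lengths, areas and connectivity unchanged). The result has 2 disconnected regions.

2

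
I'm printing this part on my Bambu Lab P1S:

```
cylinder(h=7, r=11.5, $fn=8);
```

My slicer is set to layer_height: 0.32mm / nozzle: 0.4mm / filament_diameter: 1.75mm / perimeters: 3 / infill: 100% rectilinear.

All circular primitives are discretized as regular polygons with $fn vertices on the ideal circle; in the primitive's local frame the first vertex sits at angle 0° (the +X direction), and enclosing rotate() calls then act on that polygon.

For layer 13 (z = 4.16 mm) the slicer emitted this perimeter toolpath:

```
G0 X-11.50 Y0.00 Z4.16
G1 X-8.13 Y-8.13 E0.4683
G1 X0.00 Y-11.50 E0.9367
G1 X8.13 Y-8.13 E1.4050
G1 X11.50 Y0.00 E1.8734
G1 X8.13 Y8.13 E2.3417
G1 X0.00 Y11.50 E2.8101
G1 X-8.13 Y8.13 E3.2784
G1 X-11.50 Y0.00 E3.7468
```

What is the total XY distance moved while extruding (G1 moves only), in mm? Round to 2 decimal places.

70.41 mm

Sum the Euclidean lengths of each G1 segment: total = 70.41 mm.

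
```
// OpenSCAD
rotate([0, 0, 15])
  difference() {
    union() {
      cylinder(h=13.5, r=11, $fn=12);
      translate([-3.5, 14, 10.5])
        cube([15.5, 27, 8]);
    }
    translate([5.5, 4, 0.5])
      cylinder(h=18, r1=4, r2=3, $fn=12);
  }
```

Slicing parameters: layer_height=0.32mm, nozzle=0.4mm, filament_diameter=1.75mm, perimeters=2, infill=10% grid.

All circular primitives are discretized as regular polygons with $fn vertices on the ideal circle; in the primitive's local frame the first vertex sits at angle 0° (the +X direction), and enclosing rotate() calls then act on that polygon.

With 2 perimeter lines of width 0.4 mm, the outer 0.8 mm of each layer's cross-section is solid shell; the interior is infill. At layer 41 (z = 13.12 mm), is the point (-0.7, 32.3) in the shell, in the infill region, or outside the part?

At z = 13.12 mm: the r=11 cylinder gives a regular 12-gon of circumradius 11 (constant along its height); the 15.5×27 cube at (-3.5, 14) contributes its full rectangle; Combining (union): the 2 present regions are separate (no shared area or edge), so areas and boundary lengths simply add and each stays a separate island — 2 connected regions; the cone at (5.5, 4) (r1=4→r2=3) has section circumradius 3.299 here — a regular 12-gon; Subtracting the remaining from the first: starting from the result so far, the cone at (5.5, 4) lies wholly inside it (removes its full 32.65 mm² and its 20.49 mm outline becomes a hole wall) — 2 connected regions with 1 hole; (rotated 15° about Z; rotation is an isometry so areas/perimeters/island counts are preserved). Overall, the cross-section has 2 separate islands and 1 hole. Undo the 15° rotation: the query point maps to (7.684, 31.381) in the un-rotated model frame. The nearest boundary edge runs (12.00, 41.00)→(12.00, 14.00); distance from the point to it = 4.32 mm. (Shell/infill is judged within the island containing the point — the largest one.) The point is inside the cross-section and 4.32 mm from the nearest boundary — more than the 0.8 mm shell width (2 × 0.4), so it's in the infill interior.

infill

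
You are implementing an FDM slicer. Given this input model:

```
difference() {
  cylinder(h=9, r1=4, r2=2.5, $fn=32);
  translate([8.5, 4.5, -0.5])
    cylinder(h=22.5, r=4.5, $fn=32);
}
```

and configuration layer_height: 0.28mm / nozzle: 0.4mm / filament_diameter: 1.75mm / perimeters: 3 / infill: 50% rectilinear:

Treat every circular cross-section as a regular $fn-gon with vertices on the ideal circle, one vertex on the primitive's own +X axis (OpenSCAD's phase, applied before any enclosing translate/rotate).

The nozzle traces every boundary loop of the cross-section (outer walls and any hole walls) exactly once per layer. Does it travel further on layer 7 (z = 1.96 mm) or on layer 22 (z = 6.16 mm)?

Layer 7 (z = 1.96): the cone (r1=4→r2=2.5) has section circumradius 3.673 here — a regular 32-gon (perimeter = 2·32·3.673·sin(180°/32) = 23.04 mm); the r=4.5 cylinder at (8.5, 4.5) contributes a regular 32-gon of circumradius 4.5 (perimeter = 2·32·4.500·sin(180°/32) = 28.23 mm); Taking the first minus the rest: starting from the cone, the r=4.5 cylinder at (8.5, 4.5) misses the remaining region (no effect) — boundary = 23.04 mm. So its perimeter = 23.04 mm. Layer 22 (z = 6.16): the cone: at t=0.684 of its height the radius interpolates to r₁+(r₂−r₁)t = 2.973, giving a regular 32-gon of that circumradius (perimeter = 2·32·2.973·sin(180°/32) = 18.65 mm); the r=4.5 cylinder at (8.5, 4.5) contributes a regular 32-gon of circumradius 4.5 (perimeter = 2·32·4.500·sin(180°/32) = 28.23 mm); Subtracting the remaining from the first: starting from the cone, the r=4.5 cylinder at (8.5, 4.5) misses the remaining region (no effect) — boundary = 18.65 mm. So its perimeter = 18.65 mm. Layer 7 is larger (23.04 vs 18.65 mm).

layer 7 (z = 1.96 mm)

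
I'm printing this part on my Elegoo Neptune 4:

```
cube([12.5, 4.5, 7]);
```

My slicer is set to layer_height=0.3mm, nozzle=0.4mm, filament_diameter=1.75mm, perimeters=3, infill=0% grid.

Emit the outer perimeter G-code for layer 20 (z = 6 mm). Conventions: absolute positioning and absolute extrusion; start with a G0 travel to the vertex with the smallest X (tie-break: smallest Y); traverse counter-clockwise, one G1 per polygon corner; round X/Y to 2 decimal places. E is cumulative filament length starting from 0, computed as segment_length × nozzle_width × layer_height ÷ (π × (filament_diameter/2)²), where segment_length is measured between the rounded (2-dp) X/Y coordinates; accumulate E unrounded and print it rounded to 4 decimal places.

G0 X0.00 Y0.00 Z6.00
G1 X12.50 Y0.00 E0.6236
G1 X12.50 Y4.50 E0.8481
G1 X0.00 Y4.50 E1.4718
G1 X0.00 Y0.00 E1.6963

At z = 6 mm: the 12.5×4.5 cube contributes its full rectangle. The outline is a single polygon with 4 vertices. Extrusion per mm of travel: 0.4 × 0.3 / (π × 0.875²) = 0.049890. Accumulating E over each segment gives final E = 1.6963.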